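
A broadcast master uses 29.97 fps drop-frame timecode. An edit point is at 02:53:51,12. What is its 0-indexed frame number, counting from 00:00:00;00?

312630

As if non-drop at 30 labels/s: (2 × 3600 + 53 × 60 + 51) × 30 + 12 = 312942.
Minute boundaries passed: 173; those not divisible by 10: 173 − 17 = 156; dropped labels = 2 × 156 = 312.
Actual frame index = 312942 − 312 = 312630.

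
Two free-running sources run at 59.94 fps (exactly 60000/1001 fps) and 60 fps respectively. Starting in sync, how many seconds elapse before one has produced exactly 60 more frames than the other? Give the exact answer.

1001 seconds

The gap grows by |60 − 60000/1001| = 60/1001 frames per second.
Time for a 60-frame gap: 60 ÷ (60/1001) = 1001 s.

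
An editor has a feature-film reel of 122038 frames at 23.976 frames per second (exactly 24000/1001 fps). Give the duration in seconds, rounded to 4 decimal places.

5090.0016 seconds

Running time = 122038 × 1001/24000 = 61080019/12000 s ≈ 5090.0016 s.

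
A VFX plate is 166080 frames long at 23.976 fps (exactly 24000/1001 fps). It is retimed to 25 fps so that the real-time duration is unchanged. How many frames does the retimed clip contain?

Target frames = source frames × (target rate / source rate) = 166080 × (25)/(24000/1001) = 166080 × 1001/960 = 173173.

173173 frames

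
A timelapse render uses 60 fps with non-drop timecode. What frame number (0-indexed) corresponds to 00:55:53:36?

frame 201216

Total seconds to the label: (0 × 3600 + 55 × 60 + 53) = 3353.
Frame index = 3353 × 60 + 36 = 201216.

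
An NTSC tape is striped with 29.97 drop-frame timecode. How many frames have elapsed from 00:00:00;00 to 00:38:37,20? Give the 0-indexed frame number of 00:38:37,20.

Complete 10-minute blocks: 3, each 17982 frames → 53946.
Remaining 8 whole minutes in the current block: 1800 + 7 × 1798 = 14386 frames.
Within the current minute: 37 × 30 + 20 − 2 = 1128 (labels ;00/;01 skipped at this minute). Total = 53946 + 14386 + 1128 = 69460.

69460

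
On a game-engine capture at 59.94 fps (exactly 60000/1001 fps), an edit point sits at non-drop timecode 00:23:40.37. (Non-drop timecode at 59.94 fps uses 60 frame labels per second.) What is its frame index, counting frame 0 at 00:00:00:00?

Total seconds to the label: (0 × 3600 + 23 × 60 + 40) = 1420.
Frame index = 1420 × 60 + 37 = 85237.

85237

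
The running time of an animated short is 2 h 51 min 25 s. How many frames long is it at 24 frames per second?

2 h 51 min 25 s = 10285 s.
Frames = 10285 × 24 = 246840.

246840 frames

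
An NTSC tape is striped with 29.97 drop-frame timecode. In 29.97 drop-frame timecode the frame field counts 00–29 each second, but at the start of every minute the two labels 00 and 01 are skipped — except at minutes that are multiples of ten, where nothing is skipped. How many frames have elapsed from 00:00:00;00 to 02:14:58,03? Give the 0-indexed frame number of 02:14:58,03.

As if non-drop at 30 labels/s: (2 × 3600 + 14 × 60 + 58) × 30 + 3 = 242943.
Minute boundaries passed: 134; those not divisible by 10: 134 − 13 = 121; dropped labels = 2 × 121 = 242.
Actual frame index = 242943 − 242 = 242701.

242701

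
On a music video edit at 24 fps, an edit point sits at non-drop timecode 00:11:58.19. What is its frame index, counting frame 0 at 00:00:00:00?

Total seconds to the label: (0 × 3600 + 11 × 60 + 58) = 718.
Frame index = 718 × 24 + 19 = 17251.

17251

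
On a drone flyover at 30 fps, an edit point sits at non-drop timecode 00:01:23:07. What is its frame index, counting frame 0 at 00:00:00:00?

Total seconds to the label: (0 × 3600 + 1 × 60 + 23) = 83.
Frame index = 83 × 30 + 7 = 2497.

frame 2497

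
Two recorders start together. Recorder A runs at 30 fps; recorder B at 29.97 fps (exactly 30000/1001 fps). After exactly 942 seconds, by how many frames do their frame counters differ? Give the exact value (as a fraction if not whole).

28260/1001 frames

A emits 30 × 942 = 28260 frames; B emits 30000/1001 × 942 = 28260000/1001.
Difference = 28260/1001 frames (≈ 28.2318); B is behind A.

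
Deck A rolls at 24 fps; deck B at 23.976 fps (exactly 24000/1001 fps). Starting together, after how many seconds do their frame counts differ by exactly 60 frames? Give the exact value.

The gap grows by |24000/1001 − 24| = 24/1001 frames per second.
Time for a 60-frame gap: 60 ÷ (24/1001) = 2502.5 s.

2502.5 seconds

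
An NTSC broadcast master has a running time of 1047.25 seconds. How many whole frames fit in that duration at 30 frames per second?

Frames = 1047.25 × 30 = 62835/2 ≈ 31417.5000.
Complete frames: 31417.

31417 frames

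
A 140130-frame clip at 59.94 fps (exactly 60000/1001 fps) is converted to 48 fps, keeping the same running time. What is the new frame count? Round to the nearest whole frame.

Frames at target rate = 140130 × (48) / (60000/1001) = 14027013/125 ≈ 112216.104.
Nearest whole frame: 112216.

112216 frames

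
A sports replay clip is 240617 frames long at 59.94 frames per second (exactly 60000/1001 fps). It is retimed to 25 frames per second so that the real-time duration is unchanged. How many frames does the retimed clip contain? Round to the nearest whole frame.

100357 frames

Frames at target rate = 240617 × (25) / (60000/1001) = 240857617/2400 ≈ 100357.340.
Nearest whole frame: 100357.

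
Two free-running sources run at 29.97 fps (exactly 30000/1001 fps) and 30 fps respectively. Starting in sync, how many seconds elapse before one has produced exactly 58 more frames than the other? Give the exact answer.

The gap grows by |30 − 30000/1001| = 30/1001 frames per second.
Time for a 58-frame gap: 58 ÷ (30/1001) = 29029/15 s.

29029/15 seconds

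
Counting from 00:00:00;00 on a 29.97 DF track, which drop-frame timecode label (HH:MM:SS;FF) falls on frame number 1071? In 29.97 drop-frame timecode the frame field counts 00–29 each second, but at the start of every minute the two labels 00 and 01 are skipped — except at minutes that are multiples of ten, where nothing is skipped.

00:00:35;21

Each 10-minute DF block holds 10 × 60 × 30 − 9 × 2 = 17982 frames. 1071 ÷ 17982 → 0 full blocks, remainder 1071.
Within the partial block the first minute is 1800 frames and each further minute 1798, so 0 further minute boundaries passed. Total skipped labels = 18 × 0 + 2 × 0 = 0.
Non-drop label index = 1071 + 0 = 1071; at 30 labels/s that is 00:00:35:21, i.e. DF 00:00:35;21.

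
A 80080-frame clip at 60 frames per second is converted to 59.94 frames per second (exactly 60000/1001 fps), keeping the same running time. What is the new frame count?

80000 frames

Target frames = source frames × (target rate / source rate) = 80080 × (60000/1001)/(60) = 80080 × 1000/1001 = 80000.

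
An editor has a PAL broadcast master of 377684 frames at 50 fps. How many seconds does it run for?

7553.68 seconds

Running time = 377684 / (50) = 7553.68 s.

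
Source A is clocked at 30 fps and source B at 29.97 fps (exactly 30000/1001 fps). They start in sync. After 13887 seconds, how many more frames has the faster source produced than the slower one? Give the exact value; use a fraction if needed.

A emits 30 × 13887 = 416610 frames; B emits 30000/1001 × 13887 = 416610000/1001.
Difference = 416610/1001 frames (≈ 416.1938); B is behind A.

416610/1001 frames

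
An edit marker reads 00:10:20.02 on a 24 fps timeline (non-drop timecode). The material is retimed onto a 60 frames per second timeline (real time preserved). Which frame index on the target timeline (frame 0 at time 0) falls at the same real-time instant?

Source frame index: (0×3600 + 10×60 + 20) × 24 + 2 = 14882.
Real time: 14882 / (24) = 7441/12 s.
Target frame: (7441/12) × (60) = 37205.

frame 37205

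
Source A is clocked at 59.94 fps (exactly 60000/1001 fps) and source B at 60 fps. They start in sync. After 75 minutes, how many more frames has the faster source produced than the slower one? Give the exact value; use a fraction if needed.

270000/1001 frames

75 min = 4500 s.
A emits 60000/1001 × 4500 = 270000000/1001 frames; B emits 60 × 4500 = 270000.
Difference = 270000/1001 frames (≈ 269.7303); B is ahead of A.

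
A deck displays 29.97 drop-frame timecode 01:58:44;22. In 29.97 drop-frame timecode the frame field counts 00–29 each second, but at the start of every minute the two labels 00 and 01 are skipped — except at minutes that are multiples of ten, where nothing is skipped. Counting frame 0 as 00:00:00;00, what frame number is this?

As if non-drop at 30 labels/s: (1 × 3600 + 58 × 60 + 44) × 30 + 22 = 213742.
Minute boundaries passed: 118; those not divisible by 10: 118 − 11 = 107; dropped labels = 2 × 107 = 214.
Actual frame index = 213742 − 214 = 213528.

213528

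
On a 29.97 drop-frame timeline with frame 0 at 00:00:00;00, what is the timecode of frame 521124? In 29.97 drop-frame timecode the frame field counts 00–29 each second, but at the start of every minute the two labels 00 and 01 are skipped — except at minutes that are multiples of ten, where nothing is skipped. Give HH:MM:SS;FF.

Each 10-minute DF block holds 10 × 60 × 30 − 9 × 2 = 17982 frames. 521124 ÷ 17982 → 28 full blocks, remainder 17628.
Within the partial block the first minute is 1800 frames and each further minute 1798, so 9 further minute boundaries passed. Total skipped labels = 18 × 28 + 2 × 9 = 522.
Non-drop label index = 521124 + 522 = 521646; at 30 labels/s that is 04:49:48:06, i.e. DF 04:49:48;06.

04:49:48;06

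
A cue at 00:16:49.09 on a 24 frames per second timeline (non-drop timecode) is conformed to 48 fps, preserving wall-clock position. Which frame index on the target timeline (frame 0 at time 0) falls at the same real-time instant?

Source frame index: (0×3600 + 16×60 + 49) × 24 + 9 = 24225.
Real time: 24225 / (24) = 8075/8 s.
Target frame: (8075/8) × (48) = 48450.

frame 48450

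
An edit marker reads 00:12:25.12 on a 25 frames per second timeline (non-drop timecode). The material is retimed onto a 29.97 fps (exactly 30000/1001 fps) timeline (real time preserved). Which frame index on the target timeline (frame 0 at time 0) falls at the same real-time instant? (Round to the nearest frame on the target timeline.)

frame 22342

Source frame index: (0×3600 + 12×60 + 25) × 25 + 12 = 18637.
Real time: 18637 / (25) = 18637/25 s.
Target frame: (18637/25) × (30000/1001) = 22364400/1001 ≈ 22342.058 → 22342.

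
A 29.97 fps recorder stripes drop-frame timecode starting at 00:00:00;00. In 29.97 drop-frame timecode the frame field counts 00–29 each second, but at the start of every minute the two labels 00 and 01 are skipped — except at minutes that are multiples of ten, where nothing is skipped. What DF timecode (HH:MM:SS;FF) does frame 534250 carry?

04:57:06;06

Ten DF minutes hold 17982 frames, so frame 534250 lies in block 29 (frames 521478–539459) with 12772 frames into that block.
The block's first minute is 1800 frames and the rest 1798 each; 12772 frames reaches minute 7, so 29 × 18 + 7 × 2 = 536 labels have been skipped so far.
Adding those back, label number 534250 + 536 = 534786 at 30 labels/s is 17826 s + 6 f = 4 h 57 min 6 s frame 6, i.e. 04:57:06;06.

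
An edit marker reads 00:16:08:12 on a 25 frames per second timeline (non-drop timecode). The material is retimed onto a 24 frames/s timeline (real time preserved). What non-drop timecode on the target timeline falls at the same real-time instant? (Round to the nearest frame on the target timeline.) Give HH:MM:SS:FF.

00:16:08:12

Source frame index: (0×3600 + 16×60 + 8) × 25 + 12 = 24212.
Real time: 24212 / (25) = 24212/25 s.
Target frame: (24212/25) × (24) = 581088/25 ≈ 23243.520 → 23244.
At 24 labels/s: frame 23244 → 00:16:08:12.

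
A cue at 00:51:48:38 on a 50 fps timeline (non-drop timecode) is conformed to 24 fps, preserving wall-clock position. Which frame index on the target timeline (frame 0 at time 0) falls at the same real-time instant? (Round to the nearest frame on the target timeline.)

Source frame index: (0×3600 + 51×60 + 48) × 50 + 38 = 155438.
Real time: 155438 / (50) = 77719/25 s.
Target frame: (77719/25) × (24) = 1865256/25 ≈ 74610.240 → 74610.

frame 74610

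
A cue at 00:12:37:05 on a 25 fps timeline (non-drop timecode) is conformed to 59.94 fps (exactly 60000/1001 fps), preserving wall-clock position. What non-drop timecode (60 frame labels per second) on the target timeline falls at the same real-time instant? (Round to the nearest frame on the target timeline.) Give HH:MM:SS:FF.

Source frame index: (0×3600 + 12×60 + 37) × 25 + 5 = 18930.
Real time: 18930 / (25) = 3786/5 s.
Target frame: (3786/5) × (60000/1001) = 45432000/1001 ≈ 45386.613 → 45387.
At 60 labels/s: frame 45387 → 00:12:36:27.

00:12:36:27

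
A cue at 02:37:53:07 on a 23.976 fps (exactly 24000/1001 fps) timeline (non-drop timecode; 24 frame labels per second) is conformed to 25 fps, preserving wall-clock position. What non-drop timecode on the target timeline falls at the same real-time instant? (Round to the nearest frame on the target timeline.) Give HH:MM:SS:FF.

02:38:02:19

Source frame index: (2×3600 + 37×60 + 53) × 24 + 7 = 227359.
Real time: 227359 / (24000/1001) = 227586359/24000 s.
Target frame: (227586359/24000) × (25) = 227586359/960 ≈ 237069.124 → 237069.
At 25 labels/s: frame 237069 → 02:38:02:19.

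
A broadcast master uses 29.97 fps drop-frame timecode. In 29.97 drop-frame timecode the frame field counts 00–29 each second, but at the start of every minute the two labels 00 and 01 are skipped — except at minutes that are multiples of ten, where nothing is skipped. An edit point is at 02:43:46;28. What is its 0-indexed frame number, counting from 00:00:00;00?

294514

As if non-drop at 30 labels/s: (2 × 3600 + 43 × 60 + 46) × 30 + 28 = 294808.
Minute boundaries passed: 163; those not divisible by 10: 163 − 16 = 147; dropped labels = 2 × 147 = 294.
Actual frame index = 294808 − 294 = 294514.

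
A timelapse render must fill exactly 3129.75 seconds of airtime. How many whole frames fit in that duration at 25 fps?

Frames = 3129.75 × 25 = 312975/4 ≈ 78243.7500.
Complete frames: 78243.

78243 frames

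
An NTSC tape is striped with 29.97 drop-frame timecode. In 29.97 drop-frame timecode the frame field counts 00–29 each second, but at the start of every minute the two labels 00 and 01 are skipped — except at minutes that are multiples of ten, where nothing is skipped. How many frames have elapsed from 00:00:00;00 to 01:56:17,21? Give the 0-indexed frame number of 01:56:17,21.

209121

As if non-drop at 30 labels/s: (1 × 3600 + 56 × 60 + 17) × 30 + 21 = 209331.
Minute boundaries passed: 116; those not divisible by 10: 116 − 11 = 105; dropped labels = 2 × 105 = 210.
Actual frame index = 209331 − 210 = 209121.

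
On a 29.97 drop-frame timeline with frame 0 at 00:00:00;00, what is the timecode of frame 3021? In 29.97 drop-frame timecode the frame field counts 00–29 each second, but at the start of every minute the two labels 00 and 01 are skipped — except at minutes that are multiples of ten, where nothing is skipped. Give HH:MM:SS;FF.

00:01:40;23

Each 10-minute DF block holds 10 × 60 × 30 − 9 × 2 = 17982 frames. 3021 ÷ 17982 → 0 full blocks, remainder 3021.
Within the partial block the first minute is 1800 frames and each further minute 1798, so 1 further minute boundary passed. Total skipped labels = 18 × 0 + 2 × 1 = 2.
Non-drop label index = 3021 + 2 = 3023; at 30 labels/s that is 00:01:40:23, i.e. DF 00:01:40;23.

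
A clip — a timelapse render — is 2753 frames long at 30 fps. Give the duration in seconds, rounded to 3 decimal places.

Running time = 2753 × 1/30 = 2753/30 s ≈ 91.767 s.

91.767 seconds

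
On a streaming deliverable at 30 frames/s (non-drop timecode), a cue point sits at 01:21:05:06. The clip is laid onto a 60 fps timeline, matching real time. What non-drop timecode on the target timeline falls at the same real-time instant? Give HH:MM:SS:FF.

Source frame index: (1×3600 + 21×60 + 5) × 30 + 6 = 145956.
Real time: 145956 / (30) = 24326/5 s.
Target frame: (24326/5) × (60) = 291912.
At 60 labels/s: frame 291912 → 01:21:05:12.

01:21:05:12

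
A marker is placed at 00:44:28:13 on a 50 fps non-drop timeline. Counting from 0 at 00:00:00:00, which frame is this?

Total seconds to the label: (0 × 3600 + 44 × 60 + 28) = 2668.
Frame index = 2668 × 50 + 13 = 133413.

frame 133413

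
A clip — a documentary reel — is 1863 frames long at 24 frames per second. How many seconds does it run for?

Running time = 1863 / (24) = 77.625 s.

77.625 seconds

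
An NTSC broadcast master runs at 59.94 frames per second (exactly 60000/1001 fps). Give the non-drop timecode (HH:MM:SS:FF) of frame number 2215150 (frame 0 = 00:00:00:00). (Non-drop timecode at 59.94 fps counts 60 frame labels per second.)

2215150 ÷ 60 = 36919 full seconds, remainder 10 frames.
36919 s = 10 h 15 min 19 s.
Timecode: 10:15:19:10.

10:15:19:10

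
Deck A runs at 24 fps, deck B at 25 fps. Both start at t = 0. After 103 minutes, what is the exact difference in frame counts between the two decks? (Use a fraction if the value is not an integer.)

6180 frames

103 min = 6180 s.
A emits 24 × 6180 = 148320 frames; B emits 25 × 6180 = 154500.
Difference = 6180 frames; B is ahead of A.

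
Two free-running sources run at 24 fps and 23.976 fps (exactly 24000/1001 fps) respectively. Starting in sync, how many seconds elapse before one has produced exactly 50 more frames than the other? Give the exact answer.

25025/12 seconds

The gap grows by |24000/1001 − 24| = 24/1001 frames per second.
Time for a 50-frame gap: 50 ÷ (24/1001) = 25025/12 s.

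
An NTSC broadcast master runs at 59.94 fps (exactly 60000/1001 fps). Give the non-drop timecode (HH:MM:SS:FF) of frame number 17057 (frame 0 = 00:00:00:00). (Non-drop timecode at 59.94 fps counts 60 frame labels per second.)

00:04:44:17

17057 ÷ 60 = 284 full seconds, remainder 17 frames.
284 s = 0 h 4 min 44 s.
Timecode: 00:04:44:17.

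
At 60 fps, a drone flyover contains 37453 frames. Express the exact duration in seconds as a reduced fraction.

Running time = 37453 ÷ (60) = 37453 × 1/60 = 37453/60 s.

37453/60 seconds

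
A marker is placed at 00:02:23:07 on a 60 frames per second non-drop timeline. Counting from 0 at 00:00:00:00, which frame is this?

8587

Total seconds to the label: (0 × 3600 + 2 × 60 + 23) = 143.
Frame index = 143 × 60 + 7 = 8587.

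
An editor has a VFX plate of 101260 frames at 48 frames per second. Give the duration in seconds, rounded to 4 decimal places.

Running time = 101260 × 1/48 = 25315/12 s ≈ 2109.5833 s.

2109.5833 seconds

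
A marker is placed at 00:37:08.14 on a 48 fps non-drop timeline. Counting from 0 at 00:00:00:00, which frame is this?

Total seconds to the label: (0 × 3600 + 37 × 60 + 8) = 2228.
Frame index = 2228 × 48 + 14 = 106958.

106958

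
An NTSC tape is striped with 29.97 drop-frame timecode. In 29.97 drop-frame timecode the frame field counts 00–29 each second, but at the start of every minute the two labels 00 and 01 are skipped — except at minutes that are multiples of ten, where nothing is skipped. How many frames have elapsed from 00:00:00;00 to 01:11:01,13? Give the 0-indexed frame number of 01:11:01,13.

127715

Complete 10-minute blocks: 7, each 17982 frames → 125874.
Remaining 1 whole minute in the current block: 1800 + 0 × 1798 = 1800 frames.
Within the current minute: 1 × 30 + 13 − 2 = 41 (labels ;00/;01 skipped at this minute). Total = 125874 + 1800 + 41 = 127715.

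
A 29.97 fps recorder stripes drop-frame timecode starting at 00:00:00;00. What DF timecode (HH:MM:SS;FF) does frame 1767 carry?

Ten DF minutes hold 17982 frames, so frame 1767 lies in block 0 (frames 0–17981) with 1767 frames into that block.
The block's first minute is 1800 frames and the rest 1798 each; 1767 frames reaches minute 0, so 0 × 18 + 0 × 2 = 0 labels have been skipped so far.
Adding those back, label number 1767 + 0 = 1767 at 30 labels/s is 58 s + 27 f = 0 h 0 min 58 s frame 27, i.e. 00:00:58;27.

00:00:58;27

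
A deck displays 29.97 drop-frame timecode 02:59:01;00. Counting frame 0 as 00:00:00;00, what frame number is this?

Complete 10-minute blocks: 17, each 17982 frames → 305694.
Remaining 9 whole minutes in the current block: 1800 + 8 × 1798 = 16184 frames.
Within the current minute: 1 × 30 + 0 − 2 = 28 (labels ;00/;01 skipped at this minute). Total = 305694 + 16184 + 28 = 321906.

321906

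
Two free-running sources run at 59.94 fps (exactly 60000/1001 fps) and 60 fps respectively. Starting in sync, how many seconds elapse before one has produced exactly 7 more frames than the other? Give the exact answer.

7007/60 seconds

The gap grows by |60 − 60000/1001| = 60/1001 frames per second.
Time for a 7-frame gap: 7 ÷ (60/1001) = 7007/60 s.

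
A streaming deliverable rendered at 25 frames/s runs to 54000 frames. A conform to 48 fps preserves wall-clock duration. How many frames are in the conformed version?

103680 frames

Target frames = source frames × (target rate / source rate) = 54000 × (48)/(25) = 54000 × 48/25 = 103680.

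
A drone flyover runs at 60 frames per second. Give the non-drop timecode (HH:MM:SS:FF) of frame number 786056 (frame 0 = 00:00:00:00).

03:38:20:56

786056 ÷ 60 = 13100 full seconds, remainder 56 frames.
13100 s = 3 h 38 min 20 s.
Timecode: 03:38:20:56.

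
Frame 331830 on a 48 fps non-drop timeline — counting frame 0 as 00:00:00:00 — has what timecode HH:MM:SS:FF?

01:55:13:06

331830 ÷ 48 = 6913 full seconds, remainder 6 frames.
6913 s = 1 h 55 min 13 s.
Timecode: 01:55:13:06.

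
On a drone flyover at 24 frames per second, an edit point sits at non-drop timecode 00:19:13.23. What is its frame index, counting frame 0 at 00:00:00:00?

Total seconds to the label: (0 × 3600 + 19 × 60 + 13) = 1153.
Frame index = 1153 × 24 + 23 = 27695.

frame 27695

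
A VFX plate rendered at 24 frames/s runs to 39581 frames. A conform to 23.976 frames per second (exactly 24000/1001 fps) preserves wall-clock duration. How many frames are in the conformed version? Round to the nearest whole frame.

Frames at target rate = 39581 × (24000/1001) / (24) = 39581000/1001 ≈ 39541.459.
Nearest whole frame: 39541.

39541 frames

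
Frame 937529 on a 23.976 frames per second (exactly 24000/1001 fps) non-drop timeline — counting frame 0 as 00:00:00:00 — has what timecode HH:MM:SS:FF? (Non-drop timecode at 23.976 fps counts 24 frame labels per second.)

10:51:03:17

937529 ÷ 24 = 39063 full seconds, remainder 17 frames.
39063 s = 10 h 51 min 3 s.
Timecode: 10:51:03:17.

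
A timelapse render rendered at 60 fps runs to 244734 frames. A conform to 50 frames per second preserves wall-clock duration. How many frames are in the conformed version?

Target frames = source frames × (target rate / source rate) = 244734 × (50)/(60) = 244734 × 5/6 = 203945.

203945 frames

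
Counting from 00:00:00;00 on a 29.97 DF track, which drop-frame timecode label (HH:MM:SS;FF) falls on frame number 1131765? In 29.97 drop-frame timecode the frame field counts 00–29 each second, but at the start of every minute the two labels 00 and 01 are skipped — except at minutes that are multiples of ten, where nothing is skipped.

10:29:23;09

Each 10-minute DF block holds 10 × 60 × 30 − 9 × 2 = 17982 frames. 1131765 ÷ 17982 → 62 full blocks, remainder 16881.
Within the partial block the first minute is 1800 frames and each further minute 1798, so 9 further minute boundaries passed. Total skipped labels = 18 × 62 + 2 × 9 = 1134.
Non-drop label index = 1131765 + 1134 = 1132899; at 30 labels/s that is 10:29:23:09, i.e. DF 10:29:23;09.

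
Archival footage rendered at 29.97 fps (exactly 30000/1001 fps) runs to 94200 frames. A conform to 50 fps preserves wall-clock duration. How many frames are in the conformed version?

157157 frames

Target frames = source frames × (target rate / source rate) = 94200 × (50)/(30000/1001) = 94200 × 1001/600 = 157157.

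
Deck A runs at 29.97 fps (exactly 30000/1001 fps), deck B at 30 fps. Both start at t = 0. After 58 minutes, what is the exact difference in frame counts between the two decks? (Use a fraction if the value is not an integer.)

58 min = 3480 s.
A emits 30000/1001 × 3480 = 104400000/1001 frames; B emits 30 × 3480 = 104400.
Difference = 104400/1001 frames (≈ 104.2957); B is ahead of A.

104400/1001 frames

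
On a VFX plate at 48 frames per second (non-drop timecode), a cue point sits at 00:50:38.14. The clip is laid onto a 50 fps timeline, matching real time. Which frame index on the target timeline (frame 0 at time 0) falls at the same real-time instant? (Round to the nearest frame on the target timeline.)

frame 151915

Source frame index: (0×3600 + 50×60 + 38) × 48 + 14 = 145838.
Real time: 145838 / (48) = 72919/24 s.
Target frame: (72919/24) × (50) = 1822975/12 ≈ 151914.583 → 151915.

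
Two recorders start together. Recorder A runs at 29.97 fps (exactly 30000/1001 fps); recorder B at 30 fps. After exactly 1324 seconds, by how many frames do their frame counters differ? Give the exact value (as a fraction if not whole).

A emits 30000/1001 × 1324 = 39720000/1001 frames; B emits 30 × 1324 = 39720.
Difference = 39720/1001 frames (≈ 39.6803); B is ahead of A.

39720/1001 frames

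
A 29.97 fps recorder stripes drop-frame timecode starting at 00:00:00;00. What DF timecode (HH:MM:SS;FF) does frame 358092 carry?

Each 10-minute DF block holds 10 × 60 × 30 − 9 × 2 = 17982 frames. 358092 ÷ 17982 → 19 full blocks, remainder 16434.
Within the partial block the first minute is 1800 frames and each further minute 1798, so 9 further minute boundaries passed. Total skipped labels = 18 × 19 + 2 × 9 = 360.
Non-drop label index = 358092 + 360 = 358452; at 30 labels/s that is 03:19:08:12, i.e. DF 03:19:08;12.

03:19:08;12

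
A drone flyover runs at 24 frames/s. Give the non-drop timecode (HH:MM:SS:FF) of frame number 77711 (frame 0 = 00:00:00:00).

77711 ÷ 24 = 3237 full seconds, remainder 23 frames.
3237 s = 0 h 53 min 57 s.
Timecode: 00:53:57:23.

00:53:57:23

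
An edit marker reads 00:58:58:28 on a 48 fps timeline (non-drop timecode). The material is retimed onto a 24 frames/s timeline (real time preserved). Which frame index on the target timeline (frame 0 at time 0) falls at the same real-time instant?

frame 84926

Source frame index: (0×3600 + 58×60 + 58) × 48 + 28 = 169852.
Real time: 169852 / (48) = 42463/12 s.
Target frame: (42463/12) × (24) = 84926.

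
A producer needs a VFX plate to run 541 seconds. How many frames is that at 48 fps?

25968 frames

Frames = 541 × 48 = 25968.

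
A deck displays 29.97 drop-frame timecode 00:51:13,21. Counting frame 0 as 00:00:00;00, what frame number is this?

92119

As if non-drop at 30 labels/s: (0 × 3600 + 51 × 60 + 13) × 30 + 21 = 92211.
Minute boundaries passed: 51; those not divisible by 10: 51 − 5 = 46; dropped labels = 2 × 46 = 92.
Actual frame index = 92211 − 92 = 92119.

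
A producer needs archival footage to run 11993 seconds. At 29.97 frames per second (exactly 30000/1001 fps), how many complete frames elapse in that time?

359430 frames

Frames = 11993 × 30000/1001 = 359790000/1001 ≈ 359430.5694.
Complete frames: 359430.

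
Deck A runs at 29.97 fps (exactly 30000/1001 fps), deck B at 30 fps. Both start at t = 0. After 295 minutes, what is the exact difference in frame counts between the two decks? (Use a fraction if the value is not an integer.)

531000/1001 frames

295 min = 17700 s.
A emits 30000/1001 × 17700 = 531000000/1001 frames; B emits 30 × 17700 = 531000.
Difference = 531000/1001 frames (≈ 530.4695); B is ahead of A.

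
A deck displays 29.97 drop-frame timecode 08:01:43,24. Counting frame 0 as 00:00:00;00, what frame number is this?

866248

Complete 10-minute blocks: 48, each 17982 frames → 863136.
Remaining 1 whole minute in the current block: 1800 + 0 × 1798 = 1800 frames.
Within the current minute: 43 × 30 + 24 − 2 = 1312 (labels ;00/;01 skipped at this minute). Total = 863136 + 1800 + 1312 = 866248.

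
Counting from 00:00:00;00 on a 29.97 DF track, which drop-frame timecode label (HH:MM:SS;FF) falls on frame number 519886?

Each 10-minute DF block holds 10 × 60 × 30 − 9 × 2 = 17982 frames. 519886 ÷ 17982 → 28 full blocks, remainder 16390.
Within the partial block the first minute is 1800 frames and each further minute 1798, so 9 further minute boundaries passed. Total skipped labels = 18 × 28 + 2 × 9 = 522.
Non-drop label index = 519886 + 522 = 520408; at 30 labels/s that is 04:49:06:28, i.e. DF 04:49:06;28.

04:49:06;28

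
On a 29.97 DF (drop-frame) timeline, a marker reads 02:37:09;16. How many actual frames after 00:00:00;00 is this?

Complete 10-minute blocks: 15, each 17982 frames → 269730.
Remaining 7 whole minutes in the current block: 1800 + 6 × 1798 = 12588 frames.
Within the current minute: 9 × 30 + 16 − 2 = 284 (labels ;00/;01 skipped at this minute). Total = 269730 + 12588 + 284 = 282602.

282602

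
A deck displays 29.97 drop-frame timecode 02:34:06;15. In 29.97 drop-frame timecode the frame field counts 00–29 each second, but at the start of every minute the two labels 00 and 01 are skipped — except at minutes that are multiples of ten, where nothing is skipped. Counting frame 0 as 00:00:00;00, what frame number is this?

277117

As if non-drop at 30 labels/s: (2 × 3600 + 34 × 60 + 6) × 30 + 15 = 277395.
Minute boundaries passed: 154; those not divisible by 10: 154 − 15 = 139; dropped labels = 2 × 139 = 278.
Actual frame index = 277395 − 278 = 277117.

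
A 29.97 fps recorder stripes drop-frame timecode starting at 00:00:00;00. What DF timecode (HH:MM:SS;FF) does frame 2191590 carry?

Each 10-minute DF block holds 10 × 60 × 30 − 9 × 2 = 17982 frames. 2191590 ÷ 17982 → 121 full blocks, remainder 15768.
Within the partial block the first minute is 1800 frames and each further minute 1798, so 8 further minute boundaries passed. Total skipped labels = 18 × 121 + 2 × 8 = 2194.
Non-drop label index = 2191590 + 2194 = 2193784; at 30 labels/s that is 20:18:46:04, i.e. DF 20:18:46;04.

20:18:46;04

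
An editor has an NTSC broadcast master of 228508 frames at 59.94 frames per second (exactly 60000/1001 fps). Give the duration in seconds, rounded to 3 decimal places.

Running time = 228508 × 1001/60000 = 57184127/15000 s ≈ 3812.275 s.

3812.275 seconds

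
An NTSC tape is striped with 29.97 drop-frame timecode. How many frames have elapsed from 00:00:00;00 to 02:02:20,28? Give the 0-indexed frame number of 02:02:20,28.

Complete 10-minute blocks: 12, each 17982 frames → 215784.
Remaining 2 whole minutes in the current block: 1800 + 1 × 1798 = 3598 frames.
Within the current minute: 20 × 30 + 28 − 2 = 626 (labels ;00/;01 skipped at this minute). Total = 215784 + 3598 + 626 = 220008.

220008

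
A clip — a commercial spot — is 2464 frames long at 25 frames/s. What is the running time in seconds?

98.56 seconds

Running time = 2464 / (25) = 98.56 s.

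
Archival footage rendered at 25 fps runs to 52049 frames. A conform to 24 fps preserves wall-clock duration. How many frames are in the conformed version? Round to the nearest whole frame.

Frames at target rate = 52049 × (24) / (25) = 1249176/25 ≈ 49967.040.
Nearest whole frame: 49967.

49967 frames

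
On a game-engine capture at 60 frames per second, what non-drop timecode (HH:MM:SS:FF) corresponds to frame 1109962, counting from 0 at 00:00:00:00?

05:08:19:22

1109962 ÷ 60 = 18499 full seconds, remainder 22 frames.
18499 s = 5 h 8 min 19 s.
Timecode: 05:08:19:22.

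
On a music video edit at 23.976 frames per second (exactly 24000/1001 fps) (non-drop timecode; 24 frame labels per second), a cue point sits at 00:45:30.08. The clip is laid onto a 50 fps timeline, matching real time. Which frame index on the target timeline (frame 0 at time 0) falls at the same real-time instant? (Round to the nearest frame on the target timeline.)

frame 136653

Source frame index: (0×3600 + 45×60 + 30) × 24 + 8 = 65528.
Real time: 65528 / (24000/1001) = 8199191/3000 s.
Target frame: (8199191/3000) × (50) = 8199191/60 ≈ 136653.183 → 136653.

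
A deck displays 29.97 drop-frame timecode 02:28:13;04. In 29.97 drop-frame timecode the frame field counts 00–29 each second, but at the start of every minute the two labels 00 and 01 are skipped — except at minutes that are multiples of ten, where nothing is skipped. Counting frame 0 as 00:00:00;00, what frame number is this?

As if non-drop at 30 labels/s: (2 × 3600 + 28 × 60 + 13) × 30 + 4 = 266794.
Minute boundaries passed: 148; those not divisible by 10: 148 − 14 = 134; dropped labels = 2 × 134 = 268.
Actual frame index = 266794 − 268 = 266526.

266526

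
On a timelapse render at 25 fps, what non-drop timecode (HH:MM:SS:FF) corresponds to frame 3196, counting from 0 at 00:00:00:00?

00:02:07:21

3196 ÷ 25 = 127 full seconds, remainder 21 frames.
127 s = 0 h 2 min 7 s.
Timecode: 00:02:07:21.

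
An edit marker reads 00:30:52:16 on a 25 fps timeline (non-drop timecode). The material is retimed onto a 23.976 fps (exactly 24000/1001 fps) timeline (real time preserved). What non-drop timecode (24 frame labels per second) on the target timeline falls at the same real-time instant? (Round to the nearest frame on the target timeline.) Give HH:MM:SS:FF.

00:30:50:19

Source frame index: (0×3600 + 30×60 + 52) × 25 + 16 = 46316.
Real time: 46316 / (25) = 46316/25 s.
Target frame: (46316/25) × (24000/1001) = 44463360/1001 ≈ 44418.941 → 44419.
At 24 labels/s: frame 44419 → 00:30:50:19.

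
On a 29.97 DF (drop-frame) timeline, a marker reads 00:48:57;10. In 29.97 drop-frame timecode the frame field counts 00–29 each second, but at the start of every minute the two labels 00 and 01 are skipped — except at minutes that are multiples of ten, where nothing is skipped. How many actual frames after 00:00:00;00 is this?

As if non-drop at 30 labels/s: (0 × 3600 + 48 × 60 + 57) × 30 + 10 = 88120.
Minute boundaries passed: 48; those not divisible by 10: 48 − 4 = 44; dropped labels = 2 × 44 = 88.
Actual frame index = 88120 − 88 = 88032.

88032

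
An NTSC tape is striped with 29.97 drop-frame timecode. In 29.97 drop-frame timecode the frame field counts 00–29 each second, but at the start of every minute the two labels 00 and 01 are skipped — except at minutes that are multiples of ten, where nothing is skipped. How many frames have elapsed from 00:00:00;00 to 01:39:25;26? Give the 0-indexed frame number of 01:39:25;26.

As if non-drop at 30 labels/s: (1 × 3600 + 39 × 60 + 25) × 30 + 26 = 178976.
Minute boundaries passed: 99; those not divisible by 10: 99 − 9 = 90; dropped labels = 2 × 90 = 180.
Actual frame index = 178976 − 180 = 178796.

178796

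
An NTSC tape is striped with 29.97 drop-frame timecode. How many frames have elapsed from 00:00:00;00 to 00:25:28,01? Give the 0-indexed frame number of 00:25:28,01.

45795

As if non-drop at 30 labels/s: (0 × 3600 + 25 × 60 + 28) × 30 + 1 = 45841.
Minute boundaries passed: 25; those not divisible by 10: 25 − 2 = 23; dropped labels = 2 × 23 = 46.
Actual frame index = 45841 − 46 = 45795.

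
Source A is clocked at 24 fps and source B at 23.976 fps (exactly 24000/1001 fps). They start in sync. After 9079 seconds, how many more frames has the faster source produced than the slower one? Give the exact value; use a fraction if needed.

31128/143 frames

A emits 24 × 9079 = 217896 frames; B emits 24000/1001 × 9079 = 31128000/143.
Difference = 31128/143 frames (≈ 217.6783); B is behind A.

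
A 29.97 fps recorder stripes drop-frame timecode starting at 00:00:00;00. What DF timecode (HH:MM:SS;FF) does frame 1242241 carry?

11:30:49;13

Ten DF minutes hold 17982 frames, so frame 1242241 lies in block 69 (frames 1240758–1258739) with 1483 frames into that block.
The block's first minute is 1800 frames and the rest 1798 each; 1483 frames reaches minute 0, so 69 × 18 + 0 × 2 = 1242 labels have been skipped so far.
Adding those back, label number 1242241 + 1242 = 1243483 at 30 labels/s is 41449 s + 13 f = 11 h 30 min 49 s frame 13, i.e. 11:30:49;13.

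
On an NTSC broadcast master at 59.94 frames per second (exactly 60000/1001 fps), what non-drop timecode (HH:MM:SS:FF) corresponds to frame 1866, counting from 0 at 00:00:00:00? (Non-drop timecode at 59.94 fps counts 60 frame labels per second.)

00:00:31:06

1866 ÷ 60 = 31 full seconds, remainder 6 frames.
31 s = 0 h 0 min 31 s.
Timecode: 00:00:31:06.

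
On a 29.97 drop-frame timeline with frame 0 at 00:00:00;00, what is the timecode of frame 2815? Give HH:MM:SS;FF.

Each 10-minute DF block holds 10 × 60 × 30 − 9 × 2 = 17982 frames. 2815 ÷ 17982 → 0 full blocks, remainder 2815.
Within the partial block the first minute is 1800 frames and each further minute 1798, so 1 further minute boundary passed. Total skipped labels = 18 × 0 + 2 × 1 = 2.
Non-drop label index = 2815 + 2 = 2817; at 30 labels/s that is 00:01:33:27, i.e. DF 00:01:33;27.

00:01:33;27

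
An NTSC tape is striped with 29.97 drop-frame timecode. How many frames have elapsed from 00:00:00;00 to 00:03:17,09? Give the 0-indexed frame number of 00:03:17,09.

5913

As if non-drop at 30 labels/s: (0 × 3600 + 3 × 60 + 17) × 30 + 9 = 5919.
Minute boundaries passed: 3; those not divisible by 10: 3 − 0 = 3; dropped labels = 2 × 3 = 6.
Actual frame index = 5919 − 6 = 5913.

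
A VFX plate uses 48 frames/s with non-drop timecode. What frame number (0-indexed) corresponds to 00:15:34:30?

Total seconds to the label: (0 × 3600 + 15 × 60 + 34) = 934.
Frame index = 934 × 48 + 30 = 44862.

frame 44862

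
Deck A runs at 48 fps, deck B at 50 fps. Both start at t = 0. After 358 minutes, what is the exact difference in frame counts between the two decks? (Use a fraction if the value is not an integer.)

42960 frames

358 min = 21480 s.
A emits 48 × 21480 = 1031040 frames; B emits 50 × 21480 = 1074000.
Difference = 42960 frames; B is ahead of A.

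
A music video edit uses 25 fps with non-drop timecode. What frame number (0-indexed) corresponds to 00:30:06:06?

frame 45156

Total seconds to the label: (0 × 3600 + 30 × 60 + 6) = 1806.
Frame index = 1806 × 25 + 6 = 45156.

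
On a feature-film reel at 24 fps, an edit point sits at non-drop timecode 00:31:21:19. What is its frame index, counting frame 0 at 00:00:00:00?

frame 45163

Total seconds to the label: (0 × 3600 + 31 × 60 + 21) = 1881.
Frame index = 1881 × 24 + 19 = 45163.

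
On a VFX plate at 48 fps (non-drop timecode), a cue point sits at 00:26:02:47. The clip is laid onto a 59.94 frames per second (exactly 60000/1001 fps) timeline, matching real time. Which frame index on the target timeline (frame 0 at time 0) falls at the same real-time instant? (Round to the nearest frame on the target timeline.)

Source frame index: (0×3600 + 26×60 + 2) × 48 + 47 = 75023.
Real time: 75023 / (48) = 75023/48 s.
Target frame: (75023/48) × (60000/1001) = 7213750/77 ≈ 93685.065 → 93685.

frame 93685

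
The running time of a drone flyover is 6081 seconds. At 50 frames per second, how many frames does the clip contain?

Frames = 6081 × 50 = 304050.

304050 frames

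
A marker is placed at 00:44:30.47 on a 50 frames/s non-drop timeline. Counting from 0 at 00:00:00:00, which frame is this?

133547

Total seconds to the label: (0 × 3600 + 44 × 60 + 30) = 2670.
Frame index = 2670 × 50 + 47 = 133547.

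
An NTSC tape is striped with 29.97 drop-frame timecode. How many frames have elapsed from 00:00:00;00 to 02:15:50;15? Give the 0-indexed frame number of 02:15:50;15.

244271

Complete 10-minute blocks: 13, each 17982 frames → 233766.
Remaining 5 whole minutes in the current block: 1800 + 4 × 1798 = 8992 frames.
Within the current minute: 50 × 30 + 15 − 2 = 1513 (labels ;00/;01 skipped at this minute). Total = 233766 + 8992 + 1513 = 244271.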